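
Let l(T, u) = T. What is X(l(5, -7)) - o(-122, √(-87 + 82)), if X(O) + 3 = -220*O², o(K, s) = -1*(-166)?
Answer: -5669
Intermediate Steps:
o(K, s) = 166
X(O) = -3 - 220*O²
X(l(5, -7)) - o(-122, √(-87 + 82)) = (-3 - 220*5²) - 1*166 = (-3 - 220*25) - 166 = (-3 - 5500) - 166 = -5503 - 166 = -5669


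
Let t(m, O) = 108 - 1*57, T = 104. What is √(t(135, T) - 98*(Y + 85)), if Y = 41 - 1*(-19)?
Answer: I*√14159 ≈ 118.99*I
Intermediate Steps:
Y = 60 (Y = 41 + 19 = 60)
t(m, O) = 51 (t(m, O) = 108 - 57 = 51)
√(t(135, T) - 98*(Y + 85)) = √(51 - 98*(60 + 85)) = √(51 - 98*145) = √(51 - 14210) = √(-14159) = I*√14159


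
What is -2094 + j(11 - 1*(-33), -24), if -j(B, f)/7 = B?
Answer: -2402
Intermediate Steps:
j(B, f) = -7*B
-2094 + j(11 - 1*(-33), -24) = -2094 - 7*(11 - 1*(-33)) = -2094 - 7*(11 + 33) = -2094 - 7*44 = -2094 - 308 = -2402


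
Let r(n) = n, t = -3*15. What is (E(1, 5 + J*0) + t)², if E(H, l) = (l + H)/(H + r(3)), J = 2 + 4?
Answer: 7569/4 ≈ 1892.3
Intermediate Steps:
t = -45
J = 6
E(H, l) = (H + l)/(3 + H) (E(H, l) = (l + H)/(H + 3) = (H + l)/(3 + H))
(E(1, 5 + J*0) + t)² = ((1 + (5 + 6*0))/(3 + 1) - 45)² = ((1 + (5 + 0))/4 - 45)² = ((1 + 5)/4 - 45)² = ((¼)*6 - 45)² = (3/2 - 45)² = (-87/2)² = 7569/4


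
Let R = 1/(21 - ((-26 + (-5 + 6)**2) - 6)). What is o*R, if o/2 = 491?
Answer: 491/26 ≈ 18.885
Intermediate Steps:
o = 982 (o = 2*491 = 982)
R = 1/52 (R = 1/(21 - ((-26 + 1**2) - 6)) = 1/(21 - ((-26 + 1) - 6)) = 1/(21 - (-25 - 6)) = 1/(21 - 1*(-31)) = 1/(21 + 31) = 1/52 ≈ 0.019231)
o*R = 982*(1/52) = 491/26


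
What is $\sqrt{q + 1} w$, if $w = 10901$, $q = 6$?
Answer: $10901 \sqrt{7} \approx 28841.0$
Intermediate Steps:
$\sqrt{q + 1} w = \sqrt{6 + 1} \cdot 10901 = \sqrt{7} \cdot 10901 = 10901 \sqrt{7}$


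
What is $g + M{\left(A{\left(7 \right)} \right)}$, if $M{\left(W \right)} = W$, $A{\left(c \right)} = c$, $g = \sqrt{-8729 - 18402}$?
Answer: $7 + i \sqrt{27131} \approx 7.0 + 164.71 i$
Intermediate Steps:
$g = i \sqrt{27131}$ ($g = \sqrt{-27131} = i \sqrt{27131} \approx 164.71 i$)
$g + M{\left(A{\left(7 \right)} \right)} = i \sqrt{27131} + 7 = 7 + i \sqrt{27131}$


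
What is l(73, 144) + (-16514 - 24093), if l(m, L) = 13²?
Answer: -40438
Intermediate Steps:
l(m, L) = 169
l(73, 144) + (-16514 - 24093) = 169 + (-16514 - 24093) = 169 - 40607 = -40438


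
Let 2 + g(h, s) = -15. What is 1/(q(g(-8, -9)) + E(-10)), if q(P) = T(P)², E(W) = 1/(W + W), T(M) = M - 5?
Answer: 20/9679 ≈ 0.0020663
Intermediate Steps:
T(M) = -5 + M
g(h, s) = -17 (g(h, s) = -2 - 15 = -17)
E(W) = 1/(2*W)
q(P) = (-5 + P)²
1/(q(g(-8, -9)) + E(-10)) = 1/((-5 - 17)² + (½)/(-10)) = 1/((-22)² + (½)*(-⅒)) = 1/(484 - 1/20) = 1/(9679/20) = 20/9679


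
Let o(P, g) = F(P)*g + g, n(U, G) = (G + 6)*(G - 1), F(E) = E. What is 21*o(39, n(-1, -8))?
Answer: 15120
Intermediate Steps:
n(U, G) = (-1 + G)*(6 + G) (n(U, G) = (6 + G)*(-1 + G) = (-1 + G)*(6 + G))
o(P, g) = g + P*g (o(P, g) = P*g + g = g + P*g)
21*o(39, n(-1, -8)) = 21*((-6 + (-8)² + 5*(-8))*(1 + 39)) = 21*((-6 + 64 - 40)*40) = 21*(18*40) = 21*720 = 15120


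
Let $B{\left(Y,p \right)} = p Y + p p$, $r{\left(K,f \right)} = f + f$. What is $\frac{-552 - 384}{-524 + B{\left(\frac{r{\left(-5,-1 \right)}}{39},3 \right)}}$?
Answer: $\frac{12168}{6697} \approx 1.8169$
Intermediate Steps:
$r{\left(K,f \right)} = 2 f$
$B{\left(Y,p \right)} = p^{2} + Y p$ ($B{\left(Y,p \right)} = Y p + p^{2} = p^{2} + Y p$)
$\frac{-552 - 384}{-524 + B{\left(\frac{r{\left(-5,-1 \right)}}{39},3 \right)}} = \frac{-552 - 384}{-524 + 3 \left(\frac{2 \left(-1\right)}{39} + 3\right)} = - \frac{936}{-524 + 3 \left(\left(-2\right) \frac{1}{39} + 3\right)} = - \frac{936}{-524 + 3 \left(- \frac{2}{39} + 3\right)} = - \frac{936}{-524 + 3 \cdot \frac{115}{39}} = - \frac{936}{-524 + \frac{115}{13}} = - \frac{936}{- \frac{6697}{13}} = \left(-936\right) \left(- \frac{13}{6697}\right) = \frac{12168}{6697}$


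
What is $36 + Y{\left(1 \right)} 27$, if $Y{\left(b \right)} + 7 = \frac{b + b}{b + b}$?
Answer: $-126$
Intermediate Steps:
$Y{\left(b \right)} = -6$ ($Y{\left(b \right)} = -7 + \frac{b + b}{b + b} = -7 + \frac{2 b}{2 b} = -7 + 2 b \frac{1}{2 b} = -7 + 1 = -6$)
$36 + Y{\left(1 \right)} 27 = 36 - 162 = -126$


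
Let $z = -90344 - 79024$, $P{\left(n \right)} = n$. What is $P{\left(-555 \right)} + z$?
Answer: $-169923$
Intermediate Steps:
$z = -169368$ ($z = -90344 - 79024 = -169368$)
$P{\left(-555 \right)} + z = -555 - 169368 = -169923$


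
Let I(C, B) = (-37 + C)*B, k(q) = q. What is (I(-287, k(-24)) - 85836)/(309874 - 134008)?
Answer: -13010/29311 ≈ -0.44386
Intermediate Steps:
I(C, B) = B*(-37 + C)
(I(-287, k(-24)) - 85836)/(309874 - 134008) = (-24*(-37 - 287) - 85836)/(309874 - 134008) = (-24*(-324) - 85836)/175866 = (7776 - 85836)*(1/175866) = -78060*1/175866 = -13010/29311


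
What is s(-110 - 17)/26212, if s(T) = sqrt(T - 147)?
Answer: I*sqrt(274)/26212 ≈ 0.0006315*I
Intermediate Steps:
s(T) = sqrt(-147 + T)
s(-110 - 17)/26212 = sqrt(-147 + (-110 - 17))/26212 = sqrt(-147 - 127)*(1/26212) = sqrt(-274)*(1/26212) = (I*sqrt(274))*(1/26212) = I*sqrt(274)/26212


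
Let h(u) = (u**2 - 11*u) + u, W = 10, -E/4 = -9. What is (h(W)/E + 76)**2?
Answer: 5776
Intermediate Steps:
E = 36 (E = -4*(-9) = 36)
h(u) = u**2 - 10*u
(h(W)/E + 76)**2 = ((10*(-10 + 10))/36 + 76)**2 = ((10*0)*(1/36) + 76)**2 = (0*(1/36) + 76)**2 = (0 + 76)**2 = 76**2 = 5776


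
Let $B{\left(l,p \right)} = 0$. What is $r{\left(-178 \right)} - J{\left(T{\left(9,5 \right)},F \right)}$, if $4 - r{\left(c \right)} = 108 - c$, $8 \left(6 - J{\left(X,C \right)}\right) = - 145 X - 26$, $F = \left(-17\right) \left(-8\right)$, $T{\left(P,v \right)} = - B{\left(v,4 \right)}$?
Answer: $- \frac{1165}{4} \approx -291.25$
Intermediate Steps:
$T{\left(P,v \right)} = 0$ ($T{\left(P,v \right)} = \left(-1\right) 0 = 0$)
$F = 136$
$J{\left(X,C \right)} = \frac{37}{4} + \frac{145 X}{8}$ ($J{\left(X,C \right)} = 6 - \frac{- 145 X - 26}{8} = 6 - \frac{-26 - 145 X}{8} = 6 + \left(\frac{13}{4} + \frac{145 X}{8}\right) = \frac{37}{4} + \frac{145 X}{8}$)
$r{\left(c \right)} = -104 + c$ ($r{\left(c \right)} = 4 - \left(108 - c\right) = 4 + \left(-108 + c\right) = -104 + c$)
$r{\left(-178 \right)} - J{\left(T{\left(9,5 \right)},F \right)} = \left(-104 - 178\right) - \left(\frac{37}{4} + \frac{145}{8} \cdot 0\right) = -282 - \left(\frac{37}{4} + 0\right) = -282 - \frac{37}{4} = - \frac{1165}{4}$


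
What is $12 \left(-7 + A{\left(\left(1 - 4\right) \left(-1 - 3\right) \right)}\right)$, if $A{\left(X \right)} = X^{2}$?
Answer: $1644$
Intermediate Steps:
$12 \left(-7 + A{\left(\left(1 - 4\right) \left(-1 - 3\right) \right)}\right) = 12 \left(-7 + \left(\left(1 - 4\right) \left(-1 - 3\right)\right)^{2}\right) = 12 \left(-7 + \left(\left(-3\right) \left(-4\right)\right)^{2}\right) = 12 \left(-7 + 12^{2}\right) = 12 \left(-7 + 144\right) = 12 \cdot 137 = 1644$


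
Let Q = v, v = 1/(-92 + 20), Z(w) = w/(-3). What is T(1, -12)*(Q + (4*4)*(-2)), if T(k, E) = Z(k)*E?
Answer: -2305/18 ≈ -128.06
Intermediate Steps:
Z(w) = -w/3 (Z(w) = w*(-⅓) = -w/3)
v = -1/72 (v = 1/(-72) = -1/72 ≈ -0.013889)
Q = -1/72 ≈ -0.013889
T(k, E) = -E*k/3 (T(k, E) = (-k/3)*E = -E*k/3)
T(1, -12)*(Q + (4*4)*(-2)) = (-⅓*(-12)*1)*(-1/72 + (4*4)*(-2)) = 4*(-1/72 + 16*(-2)) = 4*(-1/72 - 32) = 4*(-2305/72) = -2305/18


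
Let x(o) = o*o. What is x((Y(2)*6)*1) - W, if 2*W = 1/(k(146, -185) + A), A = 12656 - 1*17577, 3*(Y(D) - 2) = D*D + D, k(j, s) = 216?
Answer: 5420161/9410 ≈ 576.00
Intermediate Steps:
Y(D) = 2 + D/3 + D²/3 (Y(D) = 2 + (D*D + D)/3 = 2 + (D² + D)/3 = 2 + (D + D²)/3 = 2 + (D/3 + D²/3) = 2 + D/3 + D²/3)
A = -4921 (A = 12656 - 17577 = -4921)
x(o) = o²
W = -1/9410 (W = 1/(2*(216 - 4921)) = (½)/(-4705) = (½)*(-1/4705) = -1/9410 ≈ -0.00010627)
x((Y(2)*6)*1) - W = (((2 + (⅓)*2 + (⅓)*2²)*6)*1)² - 1*(-1/9410) = (((2 + ⅔ + (⅓)*4)*6)*1)² + 1/9410 = (((2 + ⅔ + 4/3)*6)*1)² + 1/9410 = ((4*6)*1)² + 1/9410 = (24*1)² + 1/9410 = 24² + 1/9410 = 576 + 1/9410 = 5420161/9410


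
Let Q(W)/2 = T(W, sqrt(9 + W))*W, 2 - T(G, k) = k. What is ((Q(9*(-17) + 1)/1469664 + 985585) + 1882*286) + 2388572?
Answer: 179685208124/45927 + 19*I*sqrt(143)/91854 ≈ 3.9124e+6 + 0.0024736*I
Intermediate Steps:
T(G, k) = 2 - k
Q(W) = 2*W*(2 - sqrt(9 + W)) (Q(W) = 2*((2 - sqrt(9 + W))*W) = 2*(W*(2 - sqrt(9 + W))) = 2*W*(2 - sqrt(9 + W)))
((Q(9*(-17) + 1)/1469664 + 985585) + 1882*286) + 2388572 = (((2*(9*(-17) + 1)*(2 - sqrt(9 + (9*(-17) + 1))))/1469664 + 985585) + 1882*286) + 2388572 = (((2*(-153 + 1)*(2 - sqrt(9 + (-153 + 1))))*(1/1469664) + 985585) + 538252) + 2388572 = (((2*(-152)*(2 - sqrt(9 - 152)))*(1/1469664) + 985585) + 538252) + 2388572 = (((2*(-152)*(2 - sqrt(-143)))*(1/1469664) + 985585) + 538252) + 2388572 = (((2*(-152)*(2 - I*sqrt(143)))*(1/1469664) + 985585) + 538252) + 2388572 = (((-608 + 304*I*sqrt(143))*(1/1469664) + 985585) + 538252) + 2388572 = (((-19/45927 + 19*I*sqrt(143)/91854) + 985585) + 538252) + 2388572 = ((45264962276/45927 + 19*I*sqrt(143)/91854) + 538252) + 2388572 = (69985261880/45927 + 19*I*sqrt(143)/91854) + 2388572 = 179685208124/45927 + 19*I*sqrt(143)/91854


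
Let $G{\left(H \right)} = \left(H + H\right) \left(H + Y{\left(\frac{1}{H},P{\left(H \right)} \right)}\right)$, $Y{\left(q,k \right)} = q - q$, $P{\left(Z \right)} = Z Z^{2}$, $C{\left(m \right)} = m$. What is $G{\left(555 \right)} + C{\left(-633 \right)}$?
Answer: $615417$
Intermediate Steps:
$P{\left(Z \right)} = Z^{3}$
$Y{\left(q,k \right)} = 0$
$G{\left(H \right)} = 2 H^{2}$ ($G{\left(H \right)} = \left(H + H\right) \left(H + 0\right) = 2 H H = 2 H^{2}$)
$G{\left(555 \right)} + C{\left(-633 \right)} = 2 \cdot 555^{2} - 633 = 2 \cdot 308025 - 633 = 616050 - 633 = 615417$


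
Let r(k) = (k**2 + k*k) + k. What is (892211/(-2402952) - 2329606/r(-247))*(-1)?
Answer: 5706576822593/292609867992 ≈ 19.502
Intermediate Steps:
r(k) = k + 2*k**2 (r(k) = (k**2 + k**2) + k = 2*k**2 + k = k + 2*k**2)
(892211/(-2402952) - 2329606/r(-247))*(-1) = (892211/(-2402952) - 2329606*(-1/(247*(1 + 2*(-247)))))*(-1) = (892211*(-1/2402952) - 2329606*(-1/(247*(1 - 494))))*(-1) = (-892211/2402952 - 2329606/((-247*(-493))))*(-1) = (-892211/2402952 - 2329606/121771)*(-1) = -5706576822593/292609867992*(-1) = 5706576822593/292609867992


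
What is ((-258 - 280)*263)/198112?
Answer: -70747/99056 ≈ -0.71421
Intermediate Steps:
((-258 - 280)*263)/198112 = -538*263*(1/198112) = -141494*1/198112 = -70747/99056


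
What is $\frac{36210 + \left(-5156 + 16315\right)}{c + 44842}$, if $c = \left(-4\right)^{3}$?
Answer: $\frac{47369}{44778} \approx 1.0579$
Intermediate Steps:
$c = -64$
$\frac{36210 + \left(-5156 + 16315\right)}{c + 44842} = \frac{36210 + \left(-5156 + 16315\right)}{-64 + 44842} = \frac{36210 + 11159}{44778} = 47369 \cdot \frac{1}{44778} = \frac{47369}{44778}$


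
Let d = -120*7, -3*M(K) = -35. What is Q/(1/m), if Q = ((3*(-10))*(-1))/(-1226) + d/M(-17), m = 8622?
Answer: -380669922/613 ≈ -6.2100e+5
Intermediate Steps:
M(K) = 35/3 (M(K) = -1/3*(-35) = 35/3)
d = -840
Q = -44151/613 (Q = ((3*(-10))*(-1))/(-1226) - 840/35/3 = -30*(-1)*(-1/1226) - 840*3/35 = 30*(-1/1226) - 72 = -15/613 - 72 = -44151/613 ≈ -72.024)
Q/(1/m) = -44151/(613*(1/8622)) = -44151/(613*1/8622) = -44151/613*8622 = -380669922/613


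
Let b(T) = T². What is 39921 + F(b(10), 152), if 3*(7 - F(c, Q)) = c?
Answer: 119684/3 ≈ 39895.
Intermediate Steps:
F(c, Q) = 7 - c/3
39921 + F(b(10), 152) = 39921 + (7 - ⅓*10²) = 39921 + (7 - ⅓*100) = 39921 + (7 - 100/3) = 39921 - 79/3 = 119684/3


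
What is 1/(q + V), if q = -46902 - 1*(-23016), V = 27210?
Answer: 1/3324 ≈ 0.00030084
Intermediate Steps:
q = -23886 (q = -46902 + 23016 = -23886)
1/(q + V) = 1/(-23886 + 27210) = 1/3324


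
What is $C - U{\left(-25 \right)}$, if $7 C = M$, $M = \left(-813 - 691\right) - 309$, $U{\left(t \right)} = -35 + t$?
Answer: $-199$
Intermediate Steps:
$M = -1813$ ($M = -1504 - 309 = -1813$)
$C = -259$ ($C = \frac{1}{7} \left(-1813\right) = -259$)
$C - U{\left(-25 \right)} = -259 - \left(-35 - 25\right) = -259 - -60 = -259 + 60 = -199$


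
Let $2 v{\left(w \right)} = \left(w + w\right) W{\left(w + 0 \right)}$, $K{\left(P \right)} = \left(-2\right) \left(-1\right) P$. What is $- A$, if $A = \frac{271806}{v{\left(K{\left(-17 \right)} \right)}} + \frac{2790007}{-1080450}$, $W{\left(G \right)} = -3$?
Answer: $- \frac{48898035331}{18367650} \approx -2662.2$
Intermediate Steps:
$K{\left(P \right)} = 2 P$
$v{\left(w \right)} = - 3 w$ ($v{\left(w \right)} = \frac{\left(w + w\right) \left(-3\right)}{2} = \frac{2 w \left(-3\right)}{2} = \frac{\left(-6\right) w}{2} = - 3 w$)
$A = \frac{48898035331}{18367650}$ ($A = \frac{271806}{\left(-3\right) 2 \left(-17\right)} + \frac{2790007}{-1080450} = \frac{271806}{\left(-3\right) \left(-34\right)} + 2790007 \left(- \frac{1}{1080450}\right) = \frac{271806}{102} - \frac{2790007}{1080450} = 271806 \cdot \frac{1}{102} - \frac{2790007}{1080450} = \frac{45301}{17} - \frac{2790007}{1080450} = \frac{48898035331}{18367650} \approx 2662.2$)
$- A = \left(-1\right) \frac{48898035331}{18367650} = - \frac{48898035331}{18367650}$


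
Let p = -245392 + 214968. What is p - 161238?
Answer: -191662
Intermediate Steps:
p = -30424
p - 161238 = -30424 - 161238 = -191662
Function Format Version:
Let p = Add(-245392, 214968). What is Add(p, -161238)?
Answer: -191662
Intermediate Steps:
p = -30424
Add(p, -161238) = Add(-30424, -161238) = -191662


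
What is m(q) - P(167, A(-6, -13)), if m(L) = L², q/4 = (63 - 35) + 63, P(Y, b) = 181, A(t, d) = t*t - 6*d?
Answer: 132315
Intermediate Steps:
A(t, d) = t² - 6*d
q = 364 (q = 4*((63 - 35) + 63) = 4*(28 + 63) = 4*91 = 364)
m(q) - P(167, A(-6, -13)) = 364² - 1*181 = 132496 - 181 = 132315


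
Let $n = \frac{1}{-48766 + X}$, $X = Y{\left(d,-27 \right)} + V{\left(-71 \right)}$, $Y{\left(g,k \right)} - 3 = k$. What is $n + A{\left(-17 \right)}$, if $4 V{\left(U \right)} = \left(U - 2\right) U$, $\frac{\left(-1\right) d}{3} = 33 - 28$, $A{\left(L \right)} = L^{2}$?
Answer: $\frac{54903349}{189977} \approx 289.0$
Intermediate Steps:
$d = -15$ ($d = - 3 \left(33 - 28\right) = \left(-3\right) 5 = -15$)
$Y{\left(g,k \right)} = 3 + k$
$V{\left(U \right)} = \frac{U \left(-2 + U\right)}{4}$ ($V{\left(U \right)} = \frac{\left(U - 2\right) U}{4} = \frac{\left(-2 + U\right) U}{4} = \frac{U \left(-2 + U\right)}{4}$)
$X = \frac{5087}{4}$ ($X = \left(3 - 27\right) + \frac{1}{4} \left(-71\right) \left(-2 - 71\right) = -24 + \frac{1}{4} \left(-71\right) \left(-73\right) = -24 + \frac{5183}{4} = \frac{5087}{4} \approx 1271.8$)
$n = - \frac{4}{189977}$ ($n = \frac{1}{-48766 + \frac{5087}{4}} = \frac{1}{- \frac{189977}{4}} = - \frac{4}{189977} \approx -2.1055 \cdot 10^{-5}$)
$n + A{\left(-17 \right)} = - \frac{4}{189977} + \left(-17\right)^{2} = - \frac{4}{189977} + 289 = \frac{54903349}{189977}$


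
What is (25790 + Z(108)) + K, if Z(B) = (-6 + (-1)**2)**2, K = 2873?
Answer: 28688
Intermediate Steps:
Z(B) = 25 (Z(B) = (-6 + 1)**2 = (-5)**2 = 25)
(25790 + Z(108)) + K = (25790 + 25) + 2873 = 25815 + 2873 = 28688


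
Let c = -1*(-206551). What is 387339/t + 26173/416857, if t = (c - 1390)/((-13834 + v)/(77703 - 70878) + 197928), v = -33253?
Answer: 10386132468055559144/27794909667525 ≈ 3.7367e+5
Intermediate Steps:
c = 206551
t = 1400223825/1350811513 (t = (206551 - 1390)/((-13834 - 33253)/(77703 - 70878) + 197928) = 205161/(-47087/6825 + 197928) = 205161/(1350811513/6825) = 205161*(6825/1350811513) = 1400223825/1350811513 ≈ 1.0366)
387339/t + 26173/416857 = 387339/(1400223825/1350811513) + 26173/416857 = 387339*(1350811513/1400223825) + 26173*(1/416857) = 174407326877969/466741275 + 3739/59551 = 10386132468055559144/27794909667525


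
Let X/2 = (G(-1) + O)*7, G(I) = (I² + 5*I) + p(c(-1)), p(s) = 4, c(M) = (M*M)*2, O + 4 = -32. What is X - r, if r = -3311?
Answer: 2807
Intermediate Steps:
O = -36 (O = -4 - 32 = -36)
c(M) = 2*M² (c(M) = M²*2 = 2*M²)
G(I) = 4 + I² + 5*I (G(I) = (I² + 5*I) + 4 = 4 + I² + 5*I)
X = -504 (X = 2*(((4 + (-1)² + 5*(-1)) - 36)*7) = 2*(((4 + 1 - 5) - 36)*7) = 2*((0 - 36)*7) = 2*(-36*7) = 2*(-252) = -504)
X - r = -504 - 1*(-3311) = -504 + 3311 = 2807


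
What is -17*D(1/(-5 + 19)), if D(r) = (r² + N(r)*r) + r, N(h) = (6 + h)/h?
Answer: -20485/196 ≈ -104.52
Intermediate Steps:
N(h) = (6 + h)/h
D(r) = 6 + r² + 2*r (D(r) = (r² + ((6 + r)/r)*r) + r = (r² + (6 + r)) + r = (6 + r + r²) + r = 6 + r² + 2*r)
-17*D(1/(-5 + 19)) = -17*(6 + 1/(-5 + 19) + (1 + 1/(-5 + 19))/(-5 + 19)) = -17*(6 + 1/14 + (1 + 1/14)/14) = -17*(6 + 1/14 + (1/14)*(15/14)) = -17*(6 + 1/14 + 15/196) = -17*1205/196 = -20485/196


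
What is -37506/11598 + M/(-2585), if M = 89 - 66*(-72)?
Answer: -542904/106315 ≈ -5.1066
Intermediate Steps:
M = 4841 (M = 89 + 4752 = 4841)
-37506/11598 + M/(-2585) = -37506/11598 + 4841/(-2585) = -37506*1/11598 + 4841*(-1/2585) = -6251/1933 - 103/55 = -542904/106315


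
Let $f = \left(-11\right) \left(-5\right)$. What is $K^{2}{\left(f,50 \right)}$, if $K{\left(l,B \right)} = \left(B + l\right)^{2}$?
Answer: $121550625$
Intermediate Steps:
$f = 55$
$K^{2}{\left(f,50 \right)} = \left(\left(50 + 55\right)^{2}\right)^{2} = \left(105^{2}\right)^{2} = 11025^{2} = 121550625$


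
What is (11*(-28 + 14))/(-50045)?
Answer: 154/50045 ≈ 0.0030772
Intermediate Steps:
(11*(-28 + 14))/(-50045) = (11*(-14))*(-1/50045) = -154*(-1/50045) = 154/50045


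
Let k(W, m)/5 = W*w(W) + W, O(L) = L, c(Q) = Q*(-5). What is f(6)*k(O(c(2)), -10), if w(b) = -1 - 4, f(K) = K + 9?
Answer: 3000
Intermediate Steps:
f(K) = 9 + K
c(Q) = -5*Q
w(b) = -5
k(W, m) = -20*W (k(W, m) = 5*(W*(-5) + W) = 5*(-5*W + W) = 5*(-4*W) = -20*W)
f(6)*k(O(c(2)), -10) = (9 + 6)*(-(-100)*2) = 15*(-20*(-10)) = 15*200 = 3000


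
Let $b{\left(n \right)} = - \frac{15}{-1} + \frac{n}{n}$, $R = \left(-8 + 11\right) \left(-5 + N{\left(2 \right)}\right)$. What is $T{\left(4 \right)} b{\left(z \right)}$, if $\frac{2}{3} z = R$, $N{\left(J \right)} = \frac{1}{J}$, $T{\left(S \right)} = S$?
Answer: $64$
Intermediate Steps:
$R = - \frac{27}{2}$ ($R = \left(-8 + 11\right) \left(-5 + \frac{1}{2}\right) = 3 \left(-5 + \frac{1}{2}\right) = 3 \left(- \frac{9}{2}\right) = - \frac{27}{2} \approx -13.5$)
$z = - \frac{81}{4}$ ($z = \frac{3}{2} \left(- \frac{27}{2}\right) = - \frac{81}{4} \approx -20.25$)
$b{\left(n \right)} = 16$ ($b{\left(n \right)} = \left(-15\right) \left(-1\right) + 1 = 15 + 1 = 16$)
$T{\left(4 \right)} b{\left(z \right)} = 4 \cdot 16 = 64$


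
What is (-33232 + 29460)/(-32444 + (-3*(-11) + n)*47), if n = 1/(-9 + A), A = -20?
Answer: 27347/223986 ≈ 0.12209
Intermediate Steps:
n = -1/29 (n = 1/(-9 - 20) = 1/(-29) = -1/29 ≈ -0.034483)
(-33232 + 29460)/(-32444 + (-3*(-11) + n)*47) = (-33232 + 29460)/(-32444 + (-3*(-11) - 1/29)*47) = -3772/(-32444 + (33 - 1/29)*47) = -3772/(-32444 + (956/29)*47) = -3772/(-32444 + 44932/29) = -3772/(-895944/29) = -3772*(-29/895944) = 27347/223986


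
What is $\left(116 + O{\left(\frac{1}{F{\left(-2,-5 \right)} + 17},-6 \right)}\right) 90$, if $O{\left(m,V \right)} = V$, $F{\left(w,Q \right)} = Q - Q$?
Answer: $9900$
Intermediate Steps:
$F{\left(w,Q \right)} = 0$
$\left(116 + O{\left(\frac{1}{F{\left(-2,-5 \right)} + 17},-6 \right)}\right) 90 = \left(116 - 6\right) 90 = 110 \cdot 90 = 9900$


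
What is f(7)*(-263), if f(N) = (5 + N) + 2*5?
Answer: -5786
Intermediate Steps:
f(N) = 15 + N (f(N) = (5 + N) + 10 = 15 + N)
f(7)*(-263) = (15 + 7)*(-263) = 22*(-263) = -5786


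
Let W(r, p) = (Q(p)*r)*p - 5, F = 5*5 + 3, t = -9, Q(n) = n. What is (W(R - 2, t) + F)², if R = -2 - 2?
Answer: 214369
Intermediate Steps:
R = -4
F = 28 (F = 25 + 3 = 28)
W(r, p) = -5 + r*p² (W(r, p) = (p*r)*p - 5 = r*p² - 5 = -5 + r*p²)
(W(R - 2, t) + F)² = ((-5 + (-4 - 2)*(-9)²) + 28)² = ((-5 - 6*81) + 28)² = ((-5 - 486) + 28)² = (-491 + 28)² = (-463)² = 214369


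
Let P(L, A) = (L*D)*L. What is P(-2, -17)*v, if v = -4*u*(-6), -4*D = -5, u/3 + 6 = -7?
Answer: -4680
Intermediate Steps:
u = -39 (u = -18 + 3*(-7) = -18 - 21 = -39)
D = 5/4 (D = -¼*(-5) = 5/4 ≈ 1.2500)
P(L, A) = 5*L²/4 (P(L, A) = (L*(5/4))*L = (5*L/4)*L = 5*L²/4)
v = -936 (v = -4*(-39)*(-6) = 156*(-6) = -936)
P(-2, -17)*v = ((5/4)*(-2)²)*(-936) = ((5/4)*4)*(-936) = 5*(-936) = -4680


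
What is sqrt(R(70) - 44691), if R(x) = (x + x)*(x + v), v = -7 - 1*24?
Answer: 3*I*sqrt(4359) ≈ 198.07*I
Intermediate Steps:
v = -31 (v = -7 - 24 = -31)
R(x) = 2*x*(-31 + x) (R(x) = (x + x)*(x - 31) = (2*x)*(-31 + x) = 2*x*(-31 + x))
sqrt(R(70) - 44691) = sqrt(2*70*(-31 + 70) - 44691) = sqrt(2*70*39 - 44691) = sqrt(5460 - 44691) = sqrt(-39231) = 3*I*sqrt(4359)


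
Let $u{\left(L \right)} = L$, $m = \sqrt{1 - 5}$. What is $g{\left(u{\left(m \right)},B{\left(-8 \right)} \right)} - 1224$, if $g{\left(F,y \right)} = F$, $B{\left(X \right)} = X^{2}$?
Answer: $-1224 + 2 i \approx -1224.0 + 2.0 i$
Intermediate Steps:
$m = 2 i$ ($m = \sqrt{-4} = 2 i \approx 2.0 i$)
$g{\left(u{\left(m \right)},B{\left(-8 \right)} \right)} - 1224 = 2 i - 1224 = -1224 + 2 i$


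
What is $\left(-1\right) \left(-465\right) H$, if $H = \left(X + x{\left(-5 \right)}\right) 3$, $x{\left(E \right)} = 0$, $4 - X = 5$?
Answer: $-1395$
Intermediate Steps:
$X = -1$ ($X = 4 - 5 = -1$)
$H = -3$ ($H = \left(-1 + 0\right) 3 = \left(-1\right) 3 = -3$)
$\left(-1\right) \left(-465\right) H = \left(-1\right) \left(-465\right) \left(-3\right) = 465 \left(-3\right) = -1395$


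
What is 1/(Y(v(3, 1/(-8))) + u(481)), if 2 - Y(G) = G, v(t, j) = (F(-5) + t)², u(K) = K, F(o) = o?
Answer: 1/479 ≈ 0.0020877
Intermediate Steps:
v(t, j) = (-5 + t)²
Y(G) = 2 - G
1/(Y(v(3, 1/(-8))) + u(481)) = 1/((2 - (-5 + 3)²) + 481) = 1/((2 - 1*(-2)²) + 481) = 1/((2 - 1*4) + 481) = 1/((2 - 4) + 481) = 1/(-2 + 481) = 1/479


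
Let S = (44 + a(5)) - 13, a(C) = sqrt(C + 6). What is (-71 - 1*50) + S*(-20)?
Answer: -741 - 20*sqrt(11) ≈ -807.33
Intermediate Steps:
a(C) = sqrt(6 + C)
S = 31 + sqrt(11) (S = (44 + sqrt(6 + 5)) - 13 = (44 + sqrt(11)) - 13 = 31 + sqrt(11) ≈ 34.317)
(-71 - 1*50) + S*(-20) = (-71 - 1*50) + (31 + sqrt(11))*(-20) = (-71 - 50) + (-620 - 20*sqrt(11)) = -121 + (-620 - 20*sqrt(11)) = -741 - 20*sqrt(11)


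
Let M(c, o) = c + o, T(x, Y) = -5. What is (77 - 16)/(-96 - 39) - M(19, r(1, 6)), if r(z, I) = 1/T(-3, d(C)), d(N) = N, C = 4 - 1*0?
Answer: -2599/135 ≈ -19.252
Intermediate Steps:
C = 4 (C = 4 + 0 = 4)
r(z, I) = -1/5 (r(z, I) = 1/(-5) = -1/5)
(77 - 16)/(-96 - 39) - M(19, r(1, 6)) = (77 - 16)/(-96 - 39) - (19 - 1/5) = 61/(-135) - 1*94/5 = 61*(-1/135) - 94/5 = -61/135 - 94/5 = -2599/135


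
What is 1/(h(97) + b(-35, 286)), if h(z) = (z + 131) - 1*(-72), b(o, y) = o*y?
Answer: -1/9710 ≈ -0.00010299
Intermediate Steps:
h(z) = 203 + z (h(z) = (131 + z) + 72 = 203 + z)
1/(h(97) + b(-35, 286)) = 1/((203 + 97) - 35*286) = 1/(300 - 10010) = 1/(-9710) = -1/9710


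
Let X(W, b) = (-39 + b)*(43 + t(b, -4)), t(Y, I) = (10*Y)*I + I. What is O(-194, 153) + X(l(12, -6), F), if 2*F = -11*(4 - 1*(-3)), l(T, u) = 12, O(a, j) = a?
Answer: -245133/2 ≈ -1.2257e+5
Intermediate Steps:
t(Y, I) = I + 10*I*Y (t(Y, I) = 10*I*Y + I = I + 10*I*Y)
F = -77/2 (F = (-11*(4 - 1*(-3)))/2 = (-11*(4 + 3))/2 = (-11*7)/2 = (½)*(-77) = -77/2 ≈ -38.500)
X(W, b) = (-39 + b)*(39 - 40*b) (X(W, b) = (-39 + b)*(43 - 4*(1 + 10*b)) = (-39 + b)*(43 + (-4 - 40*b)) = (-39 + b)*(39 - 40*b))
O(-194, 153) + X(l(12, -6), F) = -194 + (-1521 - 40*(-77/2)² + 1599*(-77/2)) = -194 + (-1521 - 40*5929/4 - 123123/2) = -194 + (-1521 - 59290 - 123123/2) = -194 - 244745/2 = -245133/2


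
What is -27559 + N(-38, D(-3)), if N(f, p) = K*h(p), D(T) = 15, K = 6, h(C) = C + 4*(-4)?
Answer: -27565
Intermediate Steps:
h(C) = -16 + C (h(C) = C - 16 = -16 + C)
N(f, p) = -96 + 6*p (N(f, p) = 6*(-16 + p) = -96 + 6*p)
-27559 + N(-38, D(-3)) = -27559 + (-96 + 6*15) = -27559 + (-96 + 90) = -27559 - 6 = -27565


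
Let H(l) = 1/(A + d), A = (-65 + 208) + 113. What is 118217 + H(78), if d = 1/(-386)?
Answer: 11681613241/98815 ≈ 1.1822e+5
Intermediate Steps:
d = -1/386 ≈ -0.0025907
A = 256 (A = 143 + 113 = 256)
H(l) = 386/98815 (H(l) = 1/(256 - 1/386) = 1/(98815/386) = 386/98815)
118217 + H(78) = 118217 + 386/98815 = 11681613241/98815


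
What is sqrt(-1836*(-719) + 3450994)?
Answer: sqrt(4771078) ≈ 2184.3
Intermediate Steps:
sqrt(-1836*(-719) + 3450994) = sqrt(1320084 + 3450994) = sqrt(4771078)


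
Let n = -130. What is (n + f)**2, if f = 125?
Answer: 25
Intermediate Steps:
(n + f)**2 = (-130 + 125)**2 = (-5)**2 = 25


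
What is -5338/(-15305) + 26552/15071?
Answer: 486827358/230661655 ≈ 2.1106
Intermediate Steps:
-5338/(-15305) + 26552/15071 = -5338*(-1/15305) + 26552*(1/15071) = 5338/15305 + 26552/15071 = 486827358/230661655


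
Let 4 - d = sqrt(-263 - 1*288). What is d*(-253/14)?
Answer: -506/7 + 253*I*sqrt(551)/14 ≈ -72.286 + 424.2*I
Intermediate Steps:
d = 4 - I*sqrt(551) (d = 4 - sqrt(-263 - 1*288) = 4 - sqrt(-263 - 288) = 4 - sqrt(-551) = 4 - I*sqrt(551) ≈ 4.0 - 23.473*I)
d*(-253/14) = (4 - I*sqrt(551))*(-253/14) = -506/7 + 253*I*sqrt(551)/14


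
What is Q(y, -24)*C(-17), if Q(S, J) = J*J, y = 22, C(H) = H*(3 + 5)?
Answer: -78336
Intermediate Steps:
C(H) = 8*H (C(H) = H*8 = 8*H)
Q(S, J) = J²
Q(y, -24)*C(-17) = (-24)²*(8*(-17)) = 576*(-136) = -78336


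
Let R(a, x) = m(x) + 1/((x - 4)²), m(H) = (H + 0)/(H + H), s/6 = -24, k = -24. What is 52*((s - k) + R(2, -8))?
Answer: -223691/36 ≈ -6213.6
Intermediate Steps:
s = -144 (s = 6*(-24) = -144)
m(H) = ½ (m(H) = H/((2*H)) = H*(1/(2*H)) = ½)
R(a, x) = ½ + (-4 + x)⁻² (R(a, x) = ½ + 1/((x - 4)²) = ½ + 1/((-4 + x)²) = ½ + (-4 + x)⁻²)
52*((s - k) + R(2, -8)) = 52*((-144 - 1*(-24)) + (½ + (-4 - 8)⁻²)) = 52*((-144 + 24) + (½ + (-12)⁻²)) = 52*(-120 + (½ + 1/144)) = 52*(-120 + 73/144) = 52*(-17207/144) = -223691/36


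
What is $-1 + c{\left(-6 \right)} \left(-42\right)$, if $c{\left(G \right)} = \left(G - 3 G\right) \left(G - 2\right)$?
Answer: $4031$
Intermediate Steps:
$c{\left(G \right)} = - 2 G \left(-2 + G\right)$
$-1 + c{\left(-6 \right)} \left(-42\right) = -1 + 2 \left(-6\right) \left(2 - -6\right) \left(-42\right) = -1 + 2 \left(-6\right) \left(2 + 6\right) \left(-42\right) = -1 + 2 \left(-6\right) 8 \left(-42\right) = -1 - -4032 = -1 + 4032 = 4031$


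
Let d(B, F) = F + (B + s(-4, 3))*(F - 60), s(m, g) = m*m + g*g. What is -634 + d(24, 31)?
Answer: -2024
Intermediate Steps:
s(m, g) = g² + m² (s(m, g) = m² + g² = g² + m²)
d(B, F) = F + (-60 + F)*(25 + B) (d(B, F) = F + (B + (3² + (-4)²))*(F - 60) = F + (B + (9 + 16))*(-60 + F) = F + (B + 25)*(-60 + F) = F + (25 + B)*(-60 + F) = F + (-60 + F)*(25 + B))
-634 + d(24, 31) = -634 + (-1500 - 60*24 + 26*31 + 24*31) = -634 + (-1500 - 1440 + 806 + 744) = -634 - 1390 = -2024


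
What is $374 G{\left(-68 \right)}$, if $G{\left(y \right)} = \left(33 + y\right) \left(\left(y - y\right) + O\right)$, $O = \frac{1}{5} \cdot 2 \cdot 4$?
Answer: $-20944$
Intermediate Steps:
$O = \frac{8}{5}$ ($O = \frac{1}{5} \cdot 2 \cdot 4 = \frac{2}{5} \cdot 4 = \frac{8}{5} \approx 1.6$)
$G{\left(y \right)} = \frac{264}{5} + \frac{8 y}{5}$ ($G{\left(y \right)} = \left(33 + y\right) \left(\left(y - y\right) + \frac{8}{5}\right) = \left(33 + y\right) \left(0 + \frac{8}{5}\right) = \left(33 + y\right) \frac{8}{5} = \frac{264}{5} + \frac{8 y}{5}$)
$374 G{\left(-68 \right)} = 374 \left(\frac{264}{5} + \frac{8}{5} \left(-68\right)\right) = 374 \left(\frac{264}{5} - \frac{544}{5}\right) = 374 \left(-56\right) = -20944$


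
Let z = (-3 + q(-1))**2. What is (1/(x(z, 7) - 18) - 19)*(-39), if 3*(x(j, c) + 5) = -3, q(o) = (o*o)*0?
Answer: 5941/8 ≈ 742.63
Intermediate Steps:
q(o) = 0 (q(o) = o**2*0 = 0)
z = 9 (z = (-3 + 0)**2 = (-3)**2 = 9)
x(j, c) = -6 (x(j, c) = -5 + (1/3)*(-3) = -5 - 1 = -6)
(1/(x(z, 7) - 18) - 19)*(-39) = (1/(-6 - 18) - 19)*(-39) = (1/(-24) - 19)*(-39) = (-1/24 - 19)*(-39) = -457/24*(-39) = 5941/8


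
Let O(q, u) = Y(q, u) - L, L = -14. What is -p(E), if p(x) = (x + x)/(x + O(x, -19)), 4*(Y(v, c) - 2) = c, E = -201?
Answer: -536/253 ≈ -2.1186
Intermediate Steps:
Y(v, c) = 2 + c/4
O(q, u) = 16 + u/4 (O(q, u) = (2 + u/4) - 1*(-14) = (2 + u/4) + 14 = 16 + u/4)
p(x) = 2*x/(45/4 + x) (p(x) = (x + x)/(x + (16 + (¼)*(-19))) = (2*x)/(x + (16 - 19/4)) = (2*x)/(x + 45/4) = (2*x)/(45/4 + x) = 2*x/(45/4 + x))
-p(E) = -8*(-201)/(45 + 4*(-201)) = -8*(-201)/(45 - 804) = -8*(-201)/(-759) = -8*(-201)*(-1)/759 = -1*536/253 = -536/253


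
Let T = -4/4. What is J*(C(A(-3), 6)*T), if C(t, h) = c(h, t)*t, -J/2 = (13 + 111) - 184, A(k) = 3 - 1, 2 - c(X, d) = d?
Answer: 0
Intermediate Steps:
c(X, d) = 2 - d
A(k) = 2
J = 120 (J = -2*((13 + 111) - 184) = -2*(124 - 184) = -2*(-60) = 120)
C(t, h) = t*(2 - t) (C(t, h) = (2 - t)*t = t*(2 - t))
T = -1 (T = -4*¼ = -1)
J*(C(A(-3), 6)*T) = 120*((2*(2 - 1*2))*(-1)) = 120*((2*(2 - 2))*(-1)) = 120*((2*0)*(-1)) = 120*(0*(-1)) = 120*0 = 0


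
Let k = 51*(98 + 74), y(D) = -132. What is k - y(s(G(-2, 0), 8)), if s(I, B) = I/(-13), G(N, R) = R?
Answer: 8904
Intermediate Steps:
s(I, B) = -I/13 (s(I, B) = I*(-1/13) = -I/13)
k = 8772 (k = 51*172 = 8772)
k - y(s(G(-2, 0), 8)) = 8772 - 1*(-132) = 8772 + 132 = 8904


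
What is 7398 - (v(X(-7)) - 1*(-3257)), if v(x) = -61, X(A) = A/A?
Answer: 4202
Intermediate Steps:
X(A) = 1
7398 - (v(X(-7)) - 1*(-3257)) = 7398 - (-61 - 1*(-3257)) = 7398 - (-61 + 3257) = 7398 - 1*3196 = 7398 - 3196 = 4202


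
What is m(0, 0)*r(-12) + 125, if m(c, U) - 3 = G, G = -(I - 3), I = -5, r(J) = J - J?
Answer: 125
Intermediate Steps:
r(J) = 0
G = 8 (G = -(-5 - 3) = -1*(-8) = 8)
m(c, U) = 11 (m(c, U) = 3 + 8 = 11)
m(0, 0)*r(-12) + 125 = 11*0 + 125 = 0 + 125 = 125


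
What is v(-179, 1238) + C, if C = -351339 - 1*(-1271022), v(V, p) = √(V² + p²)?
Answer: 919683 + √1564685 ≈ 9.2093e+5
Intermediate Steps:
C = 919683 (C = -351339 + 1271022 = 919683)
v(-179, 1238) + C = √((-179)² + 1238²) + 919683 = √(32041 + 1532644) + 919683 = √1564685 + 919683 = 919683 + √1564685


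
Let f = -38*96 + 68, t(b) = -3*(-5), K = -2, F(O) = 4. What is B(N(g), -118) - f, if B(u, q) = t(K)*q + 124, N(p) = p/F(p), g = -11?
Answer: 1934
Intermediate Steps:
t(b) = 15
N(p) = p/4
B(u, q) = 124 + 15*q (B(u, q) = 15*q + 124 = 124 + 15*q)
f = -3580 (f = -3648 + 68 = -3580)
B(N(g), -118) - f = (124 + 15*(-118)) - 1*(-3580) = (124 - 1770) + 3580 = -1646 + 3580 = 1934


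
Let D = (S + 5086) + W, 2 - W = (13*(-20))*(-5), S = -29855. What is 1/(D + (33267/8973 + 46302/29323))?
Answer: -87705093/2285745007202 ≈ -3.8370e-5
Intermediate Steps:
W = -1298 (W = 2 - 13*(-20)*(-5) = 2 - (-260)*(-5) = 2 - 1*1300 = 2 - 1300 = -1298)
D = -26067 (D = (-29855 + 5086) - 1298 = -24769 - 1298 = -26067)
1/(D + (33267/8973 + 46302/29323)) = 1/(-26067 + (33267/8973 + 46302/29323)) = 1/(-26067 + (33267*(1/8973) + 46302*(1/29323))) = 1/(-26067 + (11089/2991 + 46302/29323)) = 1/(-26067 + 463652029/87705093) = 1/(-2285745007202/87705093) = -87705093/2285745007202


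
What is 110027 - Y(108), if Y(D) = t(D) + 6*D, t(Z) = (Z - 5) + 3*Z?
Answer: 108952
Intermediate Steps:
t(Z) = -5 + 4*Z (t(Z) = (-5 + Z) + 3*Z = -5 + 4*Z)
Y(D) = -5 + 10*D (Y(D) = (-5 + 4*D) + 6*D = -5 + 10*D)
110027 - Y(108) = 110027 - (-5 + 10*108) = 110027 - (-5 + 1080) = 110027 - 1*1075 = 110027 - 1075 = 108952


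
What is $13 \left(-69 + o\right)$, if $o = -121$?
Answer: $-2470$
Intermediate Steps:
$13 \left(-69 + o\right) = 13 \left(-69 - 121\right) = 13 \left(-190\right) = -2470$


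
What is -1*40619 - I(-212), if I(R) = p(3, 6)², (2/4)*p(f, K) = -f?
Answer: -40655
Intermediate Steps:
p(f, K) = -2*f (p(f, K) = 2*(-f) = -2*f)
I(R) = 36 (I(R) = (-2*3)² = (-6)² = 36)
-1*40619 - I(-212) = -1*40619 - 1*36 = -40619 - 36 = -40655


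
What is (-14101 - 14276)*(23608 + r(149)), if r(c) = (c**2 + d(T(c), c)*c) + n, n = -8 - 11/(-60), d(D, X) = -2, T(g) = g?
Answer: -25824876669/20 ≈ -1.2912e+9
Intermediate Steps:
n = -469/60 (n = -8 - 11*(-1/60) = -8 + 11/60 = -469/60 ≈ -7.8167)
r(c) = -469/60 + c**2 - 2*c (r(c) = (c**2 - 2*c) - 469/60 = -469/60 + c**2 - 2*c)
(-14101 - 14276)*(23608 + r(149)) = (-14101 - 14276)*(23608 + (-469/60 + 149**2 - 2*149)) = -28377*(23608 + (-469/60 + 22201 - 298)) = -28377*(23608 + 1313711/60) = -28377*2730191/60 = -25824876669/20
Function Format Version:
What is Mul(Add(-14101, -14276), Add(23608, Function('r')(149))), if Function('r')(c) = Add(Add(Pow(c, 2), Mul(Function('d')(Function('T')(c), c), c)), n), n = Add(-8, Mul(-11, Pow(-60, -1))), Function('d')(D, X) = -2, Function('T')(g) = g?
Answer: Rational(-25824876669, 20) ≈ -1.2912e+9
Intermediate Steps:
n = Rational(-469, 60) (n = Add(-8, Mul(-11, Rational(-1, 60))) = Add(-8, Rational(11, 60)) = Rational(-469, 60) ≈ -7.8167)
Function('r')(c) = Add(Rational(-469, 60), Pow(c, 2), Mul(-2, c)) (Function('r')(c) = Add(Add(Pow(c, 2), Mul(-2, c)), Rational(-469, 60)) = Add(Rational(-469, 60), Pow(c, 2), Mul(-2, c)))
Mul(Add(-14101, -14276), Add(23608, Function('r')(149))) = Mul(Add(-14101, -14276), Add(23608, Add(Rational(-469, 60), Pow(149, 2), Mul(-2, 149)))) = Mul(-28377, Add(23608, Add(Rational(-469, 60), 22201, -298))) = Mul(-28377, Add(23608, Rational(1313711, 60))) = Mul(-28377, Rational(2730191, 60)) = Rational(-25824876669, 20)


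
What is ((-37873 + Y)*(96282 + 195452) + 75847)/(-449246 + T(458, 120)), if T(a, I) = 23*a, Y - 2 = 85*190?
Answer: 6336678367/438712 ≈ 14444.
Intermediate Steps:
Y = 16152 (Y = 2 + 85*190 = 2 + 16150 = 16152)
((-37873 + Y)*(96282 + 195452) + 75847)/(-449246 + T(458, 120)) = ((-37873 + 16152)*(96282 + 195452) + 75847)/(-449246 + 23*458) = (-21721*291734 + 75847)/(-449246 + 10534) = (-6336754214 + 75847)/(-438712) = -6336678367*(-1/438712) = 6336678367/438712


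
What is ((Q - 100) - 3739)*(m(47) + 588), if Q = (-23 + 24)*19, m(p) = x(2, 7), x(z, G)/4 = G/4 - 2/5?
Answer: -2266788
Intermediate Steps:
x(z, G) = -8/5 + G (x(z, G) = 4*(G/4 - 2/5) = 4*(-2/5 + G/4) = -8/5 + G)
m(p) = 27/5 (m(p) = -8/5 + 7 = 27/5)
Q = 19 (Q = 1*19 = 19)
((Q - 100) - 3739)*(m(47) + 588) = ((19 - 100) - 3739)*(27/5 + 588) = (-81 - 3739)*(2967/5) = -3820*2967/5 = -2266788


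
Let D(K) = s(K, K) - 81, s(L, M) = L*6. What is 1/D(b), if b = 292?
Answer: 1/1671 ≈ 0.00059844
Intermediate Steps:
s(L, M) = 6*L
D(K) = -81 + 6*K (D(K) = 6*K - 81 = -81 + 6*K)
1/D(b) = 1/(-81 + 6*292) = 1/(-81 + 1752) = 1/1671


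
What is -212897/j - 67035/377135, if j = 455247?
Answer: -22161678548/34337915469 ≈ -0.64540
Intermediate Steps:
-212897/j - 67035/377135 = -212897/455247 - 67035/377135 = -212897*1/455247 - 67035*1/377135 = -212897/455247 - 13407/75427 = -22161678548/34337915469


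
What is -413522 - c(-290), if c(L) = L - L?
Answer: -413522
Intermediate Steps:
c(L) = 0
-413522 - c(-290) = -413522 - 1*0 = -413522 + 0 = -413522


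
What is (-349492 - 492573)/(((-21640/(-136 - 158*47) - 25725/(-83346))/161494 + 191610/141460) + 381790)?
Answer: -101035931667259479458260/45809581455269483259269 ≈ -2.2056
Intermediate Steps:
(-349492 - 492573)/(((-21640/(-136 - 158*47) - 25725/(-83346))/161494 + 191610/141460) + 381790) = -842065/(((-21640/(-136 - 7426) - 25725*(-1/83346))*(1/161494) + 191610*(1/141460)) + 381790) = -842065/(((-21640/(-7562) + 8575/27782)*(1/161494) + 19161/14146) + 381790) = -842065/(((-21640*(-1/7562) + 8575/27782)*(1/161494) + 19161/14146) + 381790) = -842065/(((10820/3781 + 8575/27782)*(1/161494) + 19161/14146) + 381790) = -842065/(((333023315/105043742)*(1/161494) + 19161/14146) + 381790) = -842065/((333023315/16963934070548 + 19161/14146) + 381790) = -842065/(162525325836792109/119985905680986004 + 381790) = -842065/45809581455269483259269/119985905680986004 = -842065*119985905680986004/45809581455269483259269 = -101035931667259479458260/45809581455269483259269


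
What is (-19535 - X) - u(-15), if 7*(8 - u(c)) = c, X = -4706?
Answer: -103874/7 ≈ -14839.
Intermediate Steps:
u(c) = 8 - c/7
(-19535 - X) - u(-15) = (-19535 - 1*(-4706)) - (8 - ⅐*(-15)) = (-19535 + 4706) - (8 + 15/7) = -14829 - 1*71/7 = -14829 - 71/7 = -103874/7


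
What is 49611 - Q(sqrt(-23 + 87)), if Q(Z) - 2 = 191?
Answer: 49418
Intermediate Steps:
Q(Z) = 193 (Q(Z) = 2 + 191 = 193)
49611 - Q(sqrt(-23 + 87)) = 49611 - 1*193 = 49611 - 193 = 49418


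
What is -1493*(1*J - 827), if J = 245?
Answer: 868926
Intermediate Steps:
-1493*(1*J - 827) = -1493*(1*245 - 827) = -1493*(245 - 827) = -1493*(-582) = 868926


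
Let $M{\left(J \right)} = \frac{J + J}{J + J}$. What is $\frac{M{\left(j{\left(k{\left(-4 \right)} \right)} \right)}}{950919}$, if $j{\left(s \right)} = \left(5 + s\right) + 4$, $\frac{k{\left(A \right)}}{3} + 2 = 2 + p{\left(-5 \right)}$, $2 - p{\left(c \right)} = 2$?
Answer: $\frac{1}{950919} \approx 1.0516 \cdot 10^{-6}$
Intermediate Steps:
$p{\left(c \right)} = 0$ ($p{\left(c \right)} = 2 - 2 = 0$)
$k{\left(A \right)} = 0$ ($k{\left(A \right)} = -6 + 3 \left(2 + 0\right) = -6 + 3 \cdot 2 = -6 + 6 = 0$)
$j{\left(s \right)} = 9 + s$
$M{\left(J \right)} = 1$ ($M{\left(J \right)} = \frac{2 J}{2 J} = 2 J \frac{1}{2 J} = 1$)
$\frac{M{\left(j{\left(k{\left(-4 \right)} \right)} \right)}}{950919} = 1 \cdot \frac{1}{950919} = \frac{1}{950919}$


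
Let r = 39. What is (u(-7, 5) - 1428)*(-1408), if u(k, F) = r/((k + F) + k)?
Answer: 6050176/3 ≈ 2.0167e+6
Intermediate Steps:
u(k, F) = 39/(F + 2*k) (u(k, F) = 39/((k + F) + k) = 39/((F + k) + k) = 39/(F + 2*k))
(u(-7, 5) - 1428)*(-1408) = (39/(5 + 2*(-7)) - 1428)*(-1408) = (39/(5 - 14) - 1428)*(-1408) = (39/(-9) - 1428)*(-1408) = (39*(-1/9) - 1428)*(-1408) = (-13/3 - 1428)*(-1408) = -4297/3*(-1408) = 6050176/3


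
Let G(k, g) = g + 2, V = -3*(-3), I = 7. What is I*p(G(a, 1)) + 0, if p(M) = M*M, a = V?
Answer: 63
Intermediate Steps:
V = 9
a = 9
G(k, g) = 2 + g
p(M) = M²
I*p(G(a, 1)) + 0 = 7*(2 + 1)² + 0 = 7*3² + 0 = 7*9 + 0 = 63 + 0 = 63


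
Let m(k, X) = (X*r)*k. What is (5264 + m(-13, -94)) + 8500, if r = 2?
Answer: 16208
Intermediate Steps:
m(k, X) = 2*X*k (m(k, X) = (X*2)*k = (2*X)*k = 2*X*k)
(5264 + m(-13, -94)) + 8500 = (5264 + 2*(-94)*(-13)) + 8500 = (5264 + 2444) + 8500 = 7708 + 8500 = 16208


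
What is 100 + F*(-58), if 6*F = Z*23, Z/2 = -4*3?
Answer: 5436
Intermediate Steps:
Z = -24 (Z = 2*(-4*3) = 2*(-12) = -24)
F = -92 (F = (-24*23)/6 = (1/6)*(-552) = -92)
100 + F*(-58) = 100 - 92*(-58) = 100 + 5336 = 5436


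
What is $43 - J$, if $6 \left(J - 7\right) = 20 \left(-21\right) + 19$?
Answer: $\frac{617}{6} \approx 102.83$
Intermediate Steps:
$J = - \frac{359}{6}$ ($J = 7 + \frac{20 \left(-21\right) + 19}{6} = 7 + \frac{-420 + 19}{6} = 7 + \frac{1}{6} \left(-401\right) = 7 - \frac{401}{6} = - \frac{359}{6} \approx -59.833$)
$43 - J = 43 - - \frac{359}{6} = 43 + \frac{359}{6} = \frac{617}{6}$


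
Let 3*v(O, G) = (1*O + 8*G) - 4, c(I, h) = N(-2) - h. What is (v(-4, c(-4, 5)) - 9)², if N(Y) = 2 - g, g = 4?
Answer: 8281/9 ≈ 920.11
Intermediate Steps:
N(Y) = -2 (N(Y) = 2 - 1*4 = 2 - 4 = -2)
c(I, h) = -2 - h
v(O, G) = -4/3 + O/3 + 8*G/3 (v(O, G) = ((1*O + 8*G) - 4)/3 = ((O + 8*G) - 4)/3 = (-4 + O + 8*G)/3 = -4/3 + O/3 + 8*G/3)
(v(-4, c(-4, 5)) - 9)² = ((-4/3 + (⅓)*(-4) + 8*(-2 - 1*5)/3) - 9)² = ((-4/3 - 4/3 + 8*(-2 - 5)/3) - 9)² = ((-4/3 - 4/3 + (8/3)*(-7)) - 9)² = ((-4/3 - 4/3 - 56/3) - 9)² = (-64/3 - 9)² = (-91/3)² = 8281/9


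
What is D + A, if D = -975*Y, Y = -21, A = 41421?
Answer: 61896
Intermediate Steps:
D = 20475 (D = -975*(-21) = 20475)
D + A = 20475 + 41421 = 61896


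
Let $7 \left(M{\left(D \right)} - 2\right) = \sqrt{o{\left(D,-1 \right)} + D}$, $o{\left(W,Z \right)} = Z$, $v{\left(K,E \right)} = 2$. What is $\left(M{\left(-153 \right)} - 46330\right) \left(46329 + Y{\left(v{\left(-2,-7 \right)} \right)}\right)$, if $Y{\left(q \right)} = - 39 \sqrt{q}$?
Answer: $- \frac{3 \left(15443 - 13 \sqrt{2}\right) \left(324296 - i \sqrt{154}\right)}{7} \approx -2.1438 \cdot 10^{9} + 82035.0 i$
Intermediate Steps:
$M{\left(D \right)} = 2 + \frac{\sqrt{-1 + D}}{7}$
$\left(M{\left(-153 \right)} - 46330\right) \left(46329 + Y{\left(v{\left(-2,-7 \right)} \right)}\right) = \left(\left(2 + \frac{\sqrt{-1 - 153}}{7}\right) - 46330\right) \left(46329 - 39 \sqrt{2}\right) = \left(\left(2 + \frac{\sqrt{-154}}{7}\right) - 46330\right) \left(46329 - 39 \sqrt{2}\right) = \left(\left(2 + \frac{i \sqrt{154}}{7}\right) - 46330\right) \left(46329 - 39 \sqrt{2}\right) = \left(-46328 + \frac{i \sqrt{154}}{7}\right) \left(46329 - 39 \sqrt{2}\right)$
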